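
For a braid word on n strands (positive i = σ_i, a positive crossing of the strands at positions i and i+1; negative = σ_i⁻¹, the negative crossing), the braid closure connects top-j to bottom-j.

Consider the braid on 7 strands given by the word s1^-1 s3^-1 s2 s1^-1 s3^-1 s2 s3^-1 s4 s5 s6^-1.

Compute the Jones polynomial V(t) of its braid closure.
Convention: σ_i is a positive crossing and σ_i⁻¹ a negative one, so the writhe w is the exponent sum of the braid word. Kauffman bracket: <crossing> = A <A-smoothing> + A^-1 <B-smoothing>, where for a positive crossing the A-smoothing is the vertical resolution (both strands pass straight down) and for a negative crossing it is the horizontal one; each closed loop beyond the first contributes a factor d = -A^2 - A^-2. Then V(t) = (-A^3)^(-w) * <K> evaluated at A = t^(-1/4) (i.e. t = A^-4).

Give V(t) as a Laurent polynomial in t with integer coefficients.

The presented braid s1^-1 s3^-1 s2 s1^-1 s3^-1 s2 s3^-1 s4 s5 s6^-1 on 7 strands reduces by inverse Markov moves (closure unchanged at each step):
  Destabilize: the word has the form β·s6^-1 where s6^-1 occurs only as the final letter (β ∈ B_6); drop it and the last strand → 6 strands.
  Destabilize: the word has the form β·s5 where s5 occurs only as the final letter (β ∈ B_5); drop it and the last strand → 5 strands.
  Destabilize: the word has the form β·s4 where s4 occurs only as the final letter (β ∈ B_4); drop it and the last strand → 4 strands.
Reduced to β = s1^-1 s3^-1 s2 s1^-1 s3^-1 s2 s3^-1 on 4 strands, 7 crossings.
Compute on β:
Braid: s1^-1 s3^-1 s2 s1^-1 s3^-1 s2 s3^-1 on 4 strands, 7 crossings.
Writhe w = (#positive) - (#negative) = 2 - 5 = -3.
State-sum expansion of <K>. There are 2^7 = 128 states.
Smooth each crossing (0=||, 1=⌣⌢); contribution A^(Σ sign_k(1-2s_k)) * d^(L-1).
Tabulate the states by total A-exponent and number of loops L (A-exp: L × count):
  A^7: L=5 ×1
  A^5: L=4 ×7
  A^3: L=3 ×20, L=5 ×1
  A^1: L=2 ×29, L=4 ×6
  A^-1: L=1 ×19, L=3 ×16
  A^-3: L=2 ×19, L=4 ×2
  A^-5: L=3 ×7
  A^-7: L=4 ×1
Each group contributes A^e * Σ count * d^(L-1):
Powers of d = -A^2 - A^-2: d^2 = A^4 + 2 + A^-4; d^3 = -A^6 - 3*A^2 - 3*A^-2 - A^-6; d^4 = A^8 + 4*A^4 + 6 + 4*A^-4 + A^-8.
  A^7 * (d^4) = A^15 + 4*A^11 + 6*A^7 + 4*A^3 + A^-1
  A^5 * (7*d^3) = -7*A^11 - 21*A^7 - 21*A^3 - 7*A^-1
  A^3 * (20*d^2 + d^4) = A^11 + 24*A^7 + 46*A^3 + 24*A^-1 + A^-5
  A^1 * (29*d + 6*d^3) = -6*A^7 - 47*A^3 - 47*A^-1 - 6*A^-5
  A^-1 * (19 + 16*d^2) = 16*A^3 + 51*A^-1 + 16*A^-5
  A^-3 * (19*d + 2*d^3) = -2*A^3 - 25*A^-1 - 25*A^-5 - 2*A^-9
  A^-5 * (7*d^2) = 7*A^-1 + 14*A^-5 + 7*A^-9
  A^-7 * (d^3) = -A^-1 - 3*A^-5 - 3*A^-9 - A^-13
Summing the groups: <K> = A^15 - 2*A^11 + 3*A^7 - 4*A^3 + 3*A^-1 - 3*A^-5 + 2*A^-9 - A^-13
Normalise by the writhe: (-A^3)^(-w) = (-A^3)^(3) = -A^9, so f(A) = -A^9 * <K> = -A^24 + 2*A^20 - 3*A^16 + 4*A^12 - 3*A^8 + 3*A^4 - 2 + A^-4.
Substitute A = t^(-1/4), i.e. A^e → t^(-e/4): V(t) = t - 2 + 3*t^-1 - 3*t^-2 + 4*t^-3 - 3*t^-4 + 2*t^-5 - t^-6

Answer: t - 2 + 3*t^-1 - 3*t^-2 + 4*t^-3 - 3*t^-4 + 2*t^-5 - t^-6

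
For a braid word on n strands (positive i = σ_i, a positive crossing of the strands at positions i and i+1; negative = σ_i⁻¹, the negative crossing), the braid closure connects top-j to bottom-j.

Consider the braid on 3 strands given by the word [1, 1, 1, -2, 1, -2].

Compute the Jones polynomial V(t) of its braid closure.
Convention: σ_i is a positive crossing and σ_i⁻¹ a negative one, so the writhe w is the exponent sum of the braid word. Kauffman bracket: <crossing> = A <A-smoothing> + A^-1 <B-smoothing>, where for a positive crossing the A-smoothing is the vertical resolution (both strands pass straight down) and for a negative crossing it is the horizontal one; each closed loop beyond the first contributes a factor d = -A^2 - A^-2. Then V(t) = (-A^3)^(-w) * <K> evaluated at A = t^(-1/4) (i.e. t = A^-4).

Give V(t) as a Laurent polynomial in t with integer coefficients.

t^5 - 2*t^4 + 2*t^3 - 2*t^2 + 2*t - 1 + t^-1

Derivation:
Braid: s1 s1 s1 s2^-1 s1 s2^-1 on 3 strands, 6 crossings.
Writhe w = (#positive) - (#negative) = 4 - 2 = 2.
State-sum expansion of <K>. There are 2^6 = 64 states.
Smooth each crossing (0=||, 1=⌣⌢); contribution A^(Σ sign_k(1-2s_k)) * d^(L-1).
Tabulate the states by total A-exponent and number of loops L (A-exp: L × count):
  A^6: L=3 ×1
  A^4: L=2 ×6
  A^2: L=1 ×11, L=3 ×4
  A^0: L=2 ×19, L=4 ×1
  A^-2: L=3 ×15
  A^-4: L=4 ×6
  A^-6: L=5 ×1
Each group contributes A^e * Σ count * d^(L-1):
Powers of d = -A^2 - A^-2: d^2 = A^4 + 2 + A^-4; d^3 = -A^6 - 3*A^2 - 3*A^-2 - A^-6; d^4 = A^8 + 4*A^4 + 6 + 4*A^-4 + A^-8.
  A^6 * (d^2) = A^10 + 2*A^6 + A^2
  A^4 * (6*d) = -6*A^6 - 6*A^2
  A^2 * (11 + 4*d^2) = 4*A^6 + 19*A^2 + 4*A^-2
  A^0 * (19*d + d^3) = -A^6 - 22*A^2 - 22*A^-2 - A^-6
  A^-2 * (15*d^2) = 15*A^2 + 30*A^-2 + 15*A^-6
  A^-4 * (6*d^3) = -6*A^2 - 18*A^-2 - 18*A^-6 - 6*A^-10
  A^-6 * (d^4) = A^2 + 4*A^-2 + 6*A^-6 + 4*A^-10 + A^-14
Summing the groups: <K> = A^10 - A^6 + 2*A^2 - 2*A^-2 + 2*A^-6 - 2*A^-10 + A^-14
Normalise by the writhe: (-A^3)^(-w) = (-A^3)^(-2) = A^-6, so f(A) = A^-6 * <K> = A^4 - 1 + 2*A^-4 - 2*A^-8 + 2*A^-12 - 2*A^-16 + A^-20.
Substitute A = t^(-1/4), i.e. A^e → t^(-e/4): V(t) = t^5 - 2*t^4 + 2*t^3 - 2*t^2 + 2*t - 1 + t^-1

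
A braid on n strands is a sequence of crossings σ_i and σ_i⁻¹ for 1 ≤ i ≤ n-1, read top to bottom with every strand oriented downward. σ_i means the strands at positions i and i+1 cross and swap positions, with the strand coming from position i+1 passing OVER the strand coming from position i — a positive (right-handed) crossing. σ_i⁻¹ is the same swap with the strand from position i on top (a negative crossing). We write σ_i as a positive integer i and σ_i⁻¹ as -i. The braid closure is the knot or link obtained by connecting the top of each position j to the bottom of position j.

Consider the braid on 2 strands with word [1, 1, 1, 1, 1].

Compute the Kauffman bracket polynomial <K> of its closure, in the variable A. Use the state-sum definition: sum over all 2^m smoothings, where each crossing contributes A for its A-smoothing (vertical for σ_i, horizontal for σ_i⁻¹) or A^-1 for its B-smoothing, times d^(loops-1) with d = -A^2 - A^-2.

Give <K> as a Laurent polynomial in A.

Braid: s1 s1 s1 s1 s1 on 2 strands, 5 crossings.
Writhe w = (#positive) - (#negative) = 5 - 0 = 5.
Computing the Kauffman bracket via state sum. There are 2^5 = 32 states.
Smooth each crossing (0=||, 1=⌣⌢); contribution A^(Σ sign_k(1-2s_k)) * d^(L-1).
  state 00000: A-exp=+5, loops=2, term = A^5 * d^1
  state 00001: A-exp=+3, loops=1, term = A^3 * d^0
  state 00010: A-exp=+3, loops=1, term = A^3 * d^0
  state 00011: A-exp=+1, loops=2, term = A^1 * d^1
  state 00100: A-exp=+3, loops=1, term = A^3 * d^0
  state 00101: A-exp=+1, loops=2, term = A^1 * d^1
  state 00110: A-exp=+1, loops=2, term = A^1 * d^1
  state 00111: A-exp=-1, loops=3, term = A^-1 * d^2
  state 01000: A-exp=+3, loops=1, term = A^3 * d^0
  state 01001: A-exp=+1, loops=2, term = A^1 * d^1
  state 01010: A-exp=+1, loops=2, term = A^1 * d^1
  state 01011: A-exp=-1, loops=3, term = A^-1 * d^2
  state 01100: A-exp=+1, loops=2, term = A^1 * d^1
  state 01101: A-exp=-1, loops=3, term = A^-1 * d^2
  state 01110: A-exp=-1, loops=3, term = A^-1 * d^2
  state 01111: A-exp=-3, loops=4, term = A^-3 * d^3
  state 10000: A-exp=+3, loops=1, term = A^3 * d^0
  state 10001: A-exp=+1, loops=2, term = A^1 * d^1
  state 10010: A-exp=+1, loops=2, term = A^1 * d^1
  state 10011: A-exp=-1, loops=3, term = A^-1 * d^2
  state 10100: A-exp=+1, loops=2, term = A^1 * d^1
  state 10101: A-exp=-1, loops=3, term = A^-1 * d^2
  state 10110: A-exp=-1, loops=3, term = A^-1 * d^2
  state 10111: A-exp=-3, loops=4, term = A^-3 * d^3
  state 11000: A-exp=+1, loops=2, term = A^1 * d^1
  state 11001: A-exp=-1, loops=3, term = A^-1 * d^2
  state 11010: A-exp=-1, loops=3, term = A^-1 * d^2
  state 11011: A-exp=-3, loops=4, term = A^-3 * d^3
  state 11100: A-exp=-1, loops=3, term = A^-1 * d^2
  state 11101: A-exp=-3, loops=4, term = A^-3 * d^3
  state 11110: A-exp=-3, loops=4, term = A^-3 * d^3
  state 11111: A-exp=-5, loops=5, term = A^-5 * d^4
Collect the terms by A-exponent (count of states per loop number):
Powers of d = -A^2 - A^-2: d^2 = A^4 + 2 + A^-4; d^3 = -A^6 - 3*A^2 - 3*A^-2 - A^-6; d^4 = A^8 + 4*A^4 + 6 + 4*A^-4 + A^-8.
  A^5 * (d) = -A^7 - A^3
  A^3 * (5) = 5*A^3
  A^1 * (10*d) = -10*A^3 - 10*A^-1
  A^-1 * (10*d^2) = 10*A^3 + 20*A^-1 + 10*A^-5
  A^-3 * (5*d^3) = -5*A^3 - 15*A^-1 - 15*A^-5 - 5*A^-9
  A^-5 * (d^4) = A^3 + 4*A^-1 + 6*A^-5 + 4*A^-9 + A^-13
Summing the groups: <K> = -A^7 - A^-1 + A^-5 - A^-9 + A^-13

Answer: -A^7 - A^-1 + A^-5 - A^-9 + A^-13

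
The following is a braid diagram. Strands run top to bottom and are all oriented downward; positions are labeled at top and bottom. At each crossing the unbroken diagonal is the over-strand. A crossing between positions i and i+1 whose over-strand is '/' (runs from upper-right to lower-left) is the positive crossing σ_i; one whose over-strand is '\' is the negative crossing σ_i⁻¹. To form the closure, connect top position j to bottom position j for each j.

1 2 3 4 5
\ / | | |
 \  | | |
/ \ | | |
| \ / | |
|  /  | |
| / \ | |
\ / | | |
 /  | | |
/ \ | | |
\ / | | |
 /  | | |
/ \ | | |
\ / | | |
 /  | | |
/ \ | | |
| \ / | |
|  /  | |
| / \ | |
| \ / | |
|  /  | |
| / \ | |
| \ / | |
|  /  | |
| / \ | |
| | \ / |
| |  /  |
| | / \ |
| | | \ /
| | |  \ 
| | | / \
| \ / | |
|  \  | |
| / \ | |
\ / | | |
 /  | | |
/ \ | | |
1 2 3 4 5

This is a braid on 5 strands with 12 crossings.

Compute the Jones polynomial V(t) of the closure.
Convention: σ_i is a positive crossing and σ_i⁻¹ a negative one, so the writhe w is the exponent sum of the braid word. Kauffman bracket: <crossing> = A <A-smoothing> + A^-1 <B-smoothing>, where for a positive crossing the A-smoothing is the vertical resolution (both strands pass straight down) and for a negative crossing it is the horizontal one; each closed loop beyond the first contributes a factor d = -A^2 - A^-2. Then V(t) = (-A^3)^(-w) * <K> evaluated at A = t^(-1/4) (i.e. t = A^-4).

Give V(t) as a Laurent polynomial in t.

t^8 - 2*t^7 + t^6 - 2*t^5 + 2*t^4 + t^2

Derivation:
Reading the diagram top to bottom ('/'-over between positions i,i+1 = s_i, '\'-over = s_i^-1): braid word = s1^-1 s2 s1 s1 s1 s2 s2 s2 s3 s4^-1 s2^-1 s1.
The presented braid s1^-1 s2 s1 s1 s1 s2 s2 s2 s3 s4^-1 s2^-1 s1 on 5 strands reduces by inverse Markov moves (closure unchanged at each step):
  Deconjugate: the word is γ·β·γ⁻¹ with γ = s1^-1 s2 (prefix) and γ⁻¹ = s2^-1 s1 (suffix); strip both.
  Destabilize: the word has the form β·s4^-1 where s4^-1 occurs only as the final letter (β ∈ B_4); drop it and the last strand → 4 strands.
  Destabilize: the word has the form β·s3 where s3 occurs only as the final letter (β ∈ B_3); drop it and the last strand → 3 strands.
Reduced to β = s1 s1 s1 s2 s2 s2 on 3 strands, 6 crossings.
Compute on β:
Braid: s1 s1 s1 s2 s2 s2 on 3 strands, 6 crossings.
Writhe w = (#positive) - (#negative) = 6 - 0 = 6.
Computing the Kauffman bracket via state sum. There are 2^6 = 64 states.
Each crossing splits two ways (0=vertical, 1=horizontal). The state's weight is A^(#A-smoothings - #B-smoothings) * d^(loops - 1).
Tabulate the states by total A-exponent and number of loops L (A-exp: L × count):
  A^6: L=3 ×1
  A^4: L=2 ×6
  A^2: L=1 ×9, L=3 ×6
  A^0: L=2 ×18, L=4 ×2
  A^-2: L=3 ×15
  A^-4: L=4 ×6
  A^-6: L=5 ×1
Each group contributes A^e * Σ count * d^(L-1):
Powers of d = -A^2 - A^-2: d^2 = A^4 + 2 + A^-4; d^3 = -A^6 - 3*A^2 - 3*A^-2 - A^-6; d^4 = A^8 + 4*A^4 + 6 + 4*A^-4 + A^-8.
  A^6 * (d^2) = A^10 + 2*A^6 + A^2
  A^4 * (6*d) = -6*A^6 - 6*A^2
  A^2 * (9 + 6*d^2) = 6*A^6 + 21*A^2 + 6*A^-2
  A^0 * (18*d + 2*d^3) = -2*A^6 - 24*A^2 - 24*A^-2 - 2*A^-6
  A^-2 * (15*d^2) = 15*A^2 + 30*A^-2 + 15*A^-6
  A^-4 * (6*d^3) = -6*A^2 - 18*A^-2 - 18*A^-6 - 6*A^-10
  A^-6 * (d^4) = A^2 + 4*A^-2 + 6*A^-6 + 4*A^-10 + A^-14
Summing the groups: <K> = A^10 + 2*A^2 - 2*A^-2 + A^-6 - 2*A^-10 + A^-14
Normalise by the writhe: (-A^3)^(-w) = (-A^3)^(-6) = A^-18, so f(A) = A^-18 * <K> = A^-8 + 2*A^-16 - 2*A^-20 + A^-24 - 2*A^-28 + A^-32.
Substitute A = t^(-1/4), i.e. A^e → t^(-e/4): V(t) = t^8 - 2*t^7 + t^6 - 2*t^5 + 2*t^4 + t^2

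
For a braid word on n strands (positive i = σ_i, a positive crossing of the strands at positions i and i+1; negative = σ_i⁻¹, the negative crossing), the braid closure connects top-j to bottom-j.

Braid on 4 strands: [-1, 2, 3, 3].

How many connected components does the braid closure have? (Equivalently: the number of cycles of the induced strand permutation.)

Track the strand permutation on 4 strands, starting from identity.
  step 1: s1^-1 swaps positions 1,2 -> [2 1 3 4]
  step 2: s2 swaps positions 2,3 -> [2 3 1 4]
  step 3: s3 swaps positions 3,4 -> [2 3 4 1]
  step 4: s3 swaps positions 3,4 -> [2 3 1 4]
Final permutation (position -> original strand): [2 3 1 4]
Closure components = cycle count of this permutation = 2.

Answer: 2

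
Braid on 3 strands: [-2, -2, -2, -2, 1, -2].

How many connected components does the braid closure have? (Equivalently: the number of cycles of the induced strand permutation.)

Track the strand permutation on 3 strands, starting from identity.
  step 1: s2^-1 swaps positions 2,3 -> [1 3 2]
  step 2: s2^-1 swaps positions 2,3 -> [1 2 3]
  step 3: s2^-1 swaps positions 2,3 -> [1 3 2]
  step 4: s2^-1 swaps positions 2,3 -> [1 2 3]
  step 5: s1 swaps positions 1,2 -> [2 1 3]
  step 6: s2^-1 swaps positions 2,3 -> [2 3 1]
Final permutation (position -> original strand): [2 3 1]
Closure components = cycle count of this permutation = 1.

Answer: 1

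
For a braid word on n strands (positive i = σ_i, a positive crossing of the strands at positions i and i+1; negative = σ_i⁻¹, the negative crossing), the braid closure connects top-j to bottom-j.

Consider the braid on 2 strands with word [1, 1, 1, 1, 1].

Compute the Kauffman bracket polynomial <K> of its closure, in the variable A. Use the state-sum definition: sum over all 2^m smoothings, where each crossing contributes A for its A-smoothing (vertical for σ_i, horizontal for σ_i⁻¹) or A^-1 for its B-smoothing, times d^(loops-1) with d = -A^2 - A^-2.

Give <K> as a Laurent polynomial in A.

Braid: s1 s1 s1 s1 s1 on 2 strands, 5 crossings.
Writhe w = (#positive) - (#negative) = 5 - 0 = 5.
Computing the Kauffman bracket via state sum. There are 2^5 = 32 states.
For each crossing: s=0 is the vertical smoothing, s=1 horizontal. Crossing k contributes A^(sign_k * (1 - 2*s_k)); loop factor d = -A^2 - A^-2.
  state 00000: A-exp=+5, loops=2, term = A^5 * d^1
  state 00001: A-exp=+3, loops=1, term = A^3 * d^0
  state 00010: A-exp=+3, loops=1, term = A^3 * d^0
  state 00011: A-exp=+1, loops=2, term = A^1 * d^1
  state 00100: A-exp=+3, loops=1, term = A^3 * d^0
  state 00101: A-exp=+1, loops=2, term = A^1 * d^1
  state 00110: A-exp=+1, loops=2, term = A^1 * d^1
  state 00111: A-exp=-1, loops=3, term = A^-1 * d^2
  state 01000: A-exp=+3, loops=1, term = A^3 * d^0
  state 01001: A-exp=+1, loops=2, term = A^1 * d^1
  state 01010: A-exp=+1, loops=2, term = A^1 * d^1
  state 01011: A-exp=-1, loops=3, term = A^-1 * d^2
  state 01100: A-exp=+1, loops=2, term = A^1 * d^1
  state 01101: A-exp=-1, loops=3, term = A^-1 * d^2
  state 01110: A-exp=-1, loops=3, term = A^-1 * d^2
  state 01111: A-exp=-3, loops=4, term = A^-3 * d^3
  state 10000: A-exp=+3, loops=1, term = A^3 * d^0
  state 10001: A-exp=+1, loops=2, term = A^1 * d^1
  state 10010: A-exp=+1, loops=2, term = A^1 * d^1
  state 10011: A-exp=-1, loops=3, term = A^-1 * d^2
  state 10100: A-exp=+1, loops=2, term = A^1 * d^1
  state 10101: A-exp=-1, loops=3, term = A^-1 * d^2
  state 10110: A-exp=-1, loops=3, term = A^-1 * d^2
  state 10111: A-exp=-3, loops=4, term = A^-3 * d^3
  state 11000: A-exp=+1, loops=2, term = A^1 * d^1
  state 11001: A-exp=-1, loops=3, term = A^-1 * d^2
  state 11010: A-exp=-1, loops=3, term = A^-1 * d^2
  state 11011: A-exp=-3, loops=4, term = A^-3 * d^3
  state 11100: A-exp=-1, loops=3, term = A^-1 * d^2
  state 11101: A-exp=-3, loops=4, term = A^-3 * d^3
  state 11110: A-exp=-3, loops=4, term = A^-3 * d^3
  state 11111: A-exp=-5, loops=5, term = A^-5 * d^4
Collect the terms by A-exponent (count of states per loop number):
Powers of d = -A^2 - A^-2: d^2 = A^4 + 2 + A^-4; d^3 = -A^6 - 3*A^2 - 3*A^-2 - A^-6; d^4 = A^8 + 4*A^4 + 6 + 4*A^-4 + A^-8.
  A^5 * (d) = -A^7 - A^3
  A^3 * (5) = 5*A^3
  A^1 * (10*d) = -10*A^3 - 10*A^-1
  A^-1 * (10*d^2) = 10*A^3 + 20*A^-1 + 10*A^-5
  A^-3 * (5*d^3) = -5*A^3 - 15*A^-1 - 15*A^-5 - 5*A^-9
  A^-5 * (d^4) = A^3 + 4*A^-1 + 6*A^-5 + 4*A^-9 + A^-13
Summing the groups: <K> = -A^7 - A^-1 + A^-5 - A^-9 + A^-13

Answer: -A^7 - A^-1 + A^-5 - A^-9 + A^-13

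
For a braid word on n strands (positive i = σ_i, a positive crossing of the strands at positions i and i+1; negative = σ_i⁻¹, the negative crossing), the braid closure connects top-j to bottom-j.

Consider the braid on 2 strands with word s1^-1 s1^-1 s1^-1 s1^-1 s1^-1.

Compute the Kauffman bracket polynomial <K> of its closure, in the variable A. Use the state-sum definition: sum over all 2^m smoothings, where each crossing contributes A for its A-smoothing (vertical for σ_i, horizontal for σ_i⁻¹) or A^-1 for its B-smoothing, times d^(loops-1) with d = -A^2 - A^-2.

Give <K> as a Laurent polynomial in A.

A^13 - A^9 + A^5 - A - A^-7

Derivation:
Braid: s1^-1 s1^-1 s1^-1 s1^-1 s1^-1 on 2 strands, 5 crossings.
Writhe w = (#positive) - (#negative) = 0 - 5 = -5.
Enumerate smoothing states for the bracket polynomial. There are 2^5 = 32 states.
Smooth each crossing (0=||, 1=⌣⌢); contribution A^(Σ sign_k(1-2s_k)) * d^(L-1).
  state 00000: A-exp=-5, loops=2, term = A^-5 * d^1
  state 00001: A-exp=-3, loops=1, term = A^-3 * d^0
  state 00010: A-exp=-3, loops=1, term = A^-3 * d^0
  state 00011: A-exp=-1, loops=2, term = A^-1 * d^1
  state 00100: A-exp=-3, loops=1, term = A^-3 * d^0
  state 00101: A-exp=-1, loops=2, term = A^-1 * d^1
  state 00110: A-exp=-1, loops=2, term = A^-1 * d^1
  state 00111: A-exp=+1, loops=3, term = A^1 * d^2
  state 01000: A-exp=-3, loops=1, term = A^-3 * d^0
  state 01001: A-exp=-1, loops=2, term = A^-1 * d^1
  state 01010: A-exp=-1, loops=2, term = A^-1 * d^1
  state 01011: A-exp=+1, loops=3, term = A^1 * d^2
  state 01100: A-exp=-1, loops=2, term = A^-1 * d^1
  state 01101: A-exp=+1, loops=3, term = A^1 * d^2
  state 01110: A-exp=+1, loops=3, term = A^1 * d^2
  state 01111: A-exp=+3, loops=4, term = A^3 * d^3
  state 10000: A-exp=-3, loops=1, term = A^-3 * d^0
  state 10001: A-exp=-1, loops=2, term = A^-1 * d^1
  state 10010: A-exp=-1, loops=2, term = A^-1 * d^1
  state 10011: A-exp=+1, loops=3, term = A^1 * d^2
  state 10100: A-exp=-1, loops=2, term = A^-1 * d^1
  state 10101: A-exp=+1, loops=3, term = A^1 * d^2
  state 10110: A-exp=+1, loops=3, term = A^1 * d^2
  state 10111: A-exp=+3, loops=4, term = A^3 * d^3
  state 11000: A-exp=-1, loops=2, term = A^-1 * d^1
  state 11001: A-exp=+1, loops=3, term = A^1 * d^2
  state 11010: A-exp=+1, loops=3, term = A^1 * d^2
  state 11011: A-exp=+3, loops=4, term = A^3 * d^3
  state 11100: A-exp=+1, loops=3, term = A^1 * d^2
  state 11101: A-exp=+3, loops=4, term = A^3 * d^3
  state 11110: A-exp=+3, loops=4, term = A^3 * d^3
  state 11111: A-exp=+5, loops=5, term = A^5 * d^4
Collect the terms by A-exponent (count of states per loop number):
Powers of d = -A^2 - A^-2: d^2 = A^4 + 2 + A^-4; d^3 = -A^6 - 3*A^2 - 3*A^-2 - A^-6; d^4 = A^8 + 4*A^4 + 6 + 4*A^-4 + A^-8.
  A^5 * (d^4) = A^13 + 4*A^9 + 6*A^5 + 4*A + A^-3
  A^3 * (5*d^3) = -5*A^9 - 15*A^5 - 15*A - 5*A^-3
  A^1 * (10*d^2) = 10*A^5 + 20*A + 10*A^-3
  A^-1 * (10*d) = -10*A - 10*A^-3
  A^-3 * (5) = 5*A^-3
  A^-5 * (d) = -A^-3 - A^-7
Summing the groups: <K> = A^13 - A^9 + A^5 - A - A^-7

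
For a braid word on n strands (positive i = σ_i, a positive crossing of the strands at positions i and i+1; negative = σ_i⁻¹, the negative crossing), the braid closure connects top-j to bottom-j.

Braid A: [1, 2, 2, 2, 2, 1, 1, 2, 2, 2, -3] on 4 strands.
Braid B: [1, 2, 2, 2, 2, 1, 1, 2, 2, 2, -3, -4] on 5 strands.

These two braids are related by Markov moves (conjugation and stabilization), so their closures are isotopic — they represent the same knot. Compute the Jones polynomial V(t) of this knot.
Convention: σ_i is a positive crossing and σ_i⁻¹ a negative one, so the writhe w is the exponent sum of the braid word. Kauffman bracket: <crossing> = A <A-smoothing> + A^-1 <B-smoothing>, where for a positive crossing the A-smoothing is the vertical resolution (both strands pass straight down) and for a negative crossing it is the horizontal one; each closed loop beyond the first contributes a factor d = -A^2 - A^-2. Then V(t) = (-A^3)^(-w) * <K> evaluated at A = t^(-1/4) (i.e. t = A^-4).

Markov-equivalent braids have isotopic closures, hence identical knot invariants. Strip the Markov moves from each word to reach a common short braid β, then compute V(t) once on β.
Braid A: s1 s2 s2 s2 s2 s1 s1 s2 s2 s2 s3^-1 on 4 strands reduces by inverse Markov moves (closure unchanged at each step):
  Destabilize: the word has the form β·s3^-1 where s3^-1 occurs only as the final letter (β ∈ B_3); drop it and the last strand → 3 strands.
Reduced to β = s1 s2 s2 s2 s2 s1 s1 s2 s2 s2 on 3 strands, 10 crossings.
Braid B: s1 s2 s2 s2 s2 s1 s1 s2 s2 s2 s3^-1 s4^-1 on 5 strands reduces by inverse Markov moves (closure unchanged at each step):
  Destabilize: the word has the form β·s4^-1 where s4^-1 occurs only as the final letter (β ∈ B_4); drop it and the last strand → 4 strands.
  Destabilize: the word has the form β·s3^-1 where s3^-1 occurs only as the final letter (β ∈ B_3); drop it and the last strand → 3 strands.
Reduced to β = s1 s2 s2 s2 s2 s1 s1 s2 s2 s2 on 3 strands, 10 crossings.
Both give the same β = s1 s2 s2 s2 s2 s1 s1 s2 s2 s2 on 3 strands, so one state sum suffices:
Braid: s1 s2 s2 s2 s2 s1 s1 s2 s2 s2 on 3 strands, 10 crossings.
Writhe w = (#positive) - (#negative) = 10 - 0 = 10.
Computing the Kauffman bracket via state sum. There are 2^10 = 1024 states.
Smooth each crossing (0=||, 1=⌣⌢); contribution A^(Σ sign_k(1-2s_k)) * d^(L-1).
Tabulate the states by total A-exponent and number of loops L (A-exp: L × count):
  A^10: L=3 ×1
  A^8: L=2 ×10
  A^6: L=1 ×21, L=3 ×24
  A^4: L=2 ×84, L=4 ×36
  A^2: L=1 ×24, L=3 ×151, L=5 ×35
  A^0: L=2 ×72, L=4 ×159, L=6 ×21
  A^-2: L=3 ×98, L=5 ×105, L=7 ×7
  A^-4: L=4 ×76, L=6 ×43, L=8 ×1
  A^-6: L=5 ×35, L=7 ×10
  A^-8: L=6 ×9, L=8 ×1
  A^-10: L=7 ×1
Each group contributes A^e * Σ count * d^(L-1):
Powers of d = -A^2 - A^-2: d^2 = A^4 + 2 + A^-4; d^3 = -A^6 - 3*A^2 - 3*A^-2 - A^-6; d^4 = A^8 + 4*A^4 + 6 + 4*A^-4 + A^-8; d^5 = -A^10 - 5*A^6 - 10*A^2 - 10*A^-2 - 5*A^-6 - A^-10; d^6 = A^12 + 6*A^8 + 15*A^4 + 20 + 15*A^-4 + 6*A^-8 + A^-12; d^7 = -A^14 - 7*A^10 - 21*A^6 - 35*A^2 - 35*A^-2 - 21*A^-6 - 7*A^-10 - A^-14.
  A^10 * (d^2) = A^14 + 2*A^10 + A^6
  A^8 * (10*d) = -10*A^10 - 10*A^6
  A^6 * (21 + 24*d^2) = 24*A^10 + 69*A^6 + 24*A^2
  A^4 * (84*d + 36*d^3) = -36*A^10 - 192*A^6 - 192*A^2 - 36*A^-2
  A^2 * (24 + 151*d^2 + 35*d^4) = 35*A^10 + 291*A^6 + 536*A^2 + 291*A^-2 + 35*A^-6
  A^0 * (72*d + 159*d^3 + 21*d^5) = -21*A^10 - 264*A^6 - 759*A^2 - 759*A^-2 - 264*A^-6 - 21*A^-10
  A^-2 * (98*d^2 + 105*d^4 + 7*d^6) = 7*A^10 + 147*A^6 + 623*A^2 + 966*A^-2 + 623*A^-6 + 147*A^-10 + 7*A^-14
  A^-4 * (76*d^3 + 43*d^5 + d^7) = -A^10 - 50*A^6 - 312*A^2 - 693*A^-2 - 693*A^-6 - 312*A^-10 - 50*A^-14 - A^-18
  A^-6 * (35*d^4 + 10*d^6) = 10*A^6 + 95*A^2 + 290*A^-2 + 410*A^-6 + 290*A^-10 + 95*A^-14 + 10*A^-18
  A^-8 * (9*d^5 + d^7) = -A^6 - 16*A^2 - 66*A^-2 - 125*A^-6 - 125*A^-10 - 66*A^-14 - 16*A^-18 - A^-22
  A^-10 * (d^6) = A^2 + 6*A^-2 + 15*A^-6 + 20*A^-10 + 15*A^-14 + 6*A^-18 + A^-22
Summing the groups: <K> = A^14 + A^6 - A^-2 + A^-6 - A^-10 + A^-14 - A^-18
Normalise by the writhe: (-A^3)^(-w) = (-A^3)^(-10) = A^-30, so f(A) = A^-30 * <K> = A^-16 + A^-24 - A^-32 + A^-36 - A^-40 + A^-44 - A^-48.
Substitute A = t^(-1/4), i.e. A^e → t^(-e/4): V(t) = -t^12 + t^11 - t^10 + t^9 - t^8 + t^6 + t^4

Answer: -t^12 + t^11 - t^10 + t^9 - t^8 + t^6 + t^4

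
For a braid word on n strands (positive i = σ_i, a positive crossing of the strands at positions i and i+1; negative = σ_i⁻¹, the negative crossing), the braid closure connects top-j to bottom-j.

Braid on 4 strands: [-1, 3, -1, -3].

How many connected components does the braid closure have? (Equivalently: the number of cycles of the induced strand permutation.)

Track the strand permutation on 4 strands, starting from identity.
  step 1: s1^-1 swaps positions 1,2 -> [2 1 3 4]
  step 2: s3 swaps positions 3,4 -> [2 1 4 3]
  step 3: s1^-1 swaps positions 1,2 -> [1 2 4 3]
  step 4: s3^-1 swaps positions 3,4 -> [1 2 3 4]
Final permutation (position -> original strand): [1 2 3 4]
Closure components = cycle count of this permutation = 4.

Answer: 4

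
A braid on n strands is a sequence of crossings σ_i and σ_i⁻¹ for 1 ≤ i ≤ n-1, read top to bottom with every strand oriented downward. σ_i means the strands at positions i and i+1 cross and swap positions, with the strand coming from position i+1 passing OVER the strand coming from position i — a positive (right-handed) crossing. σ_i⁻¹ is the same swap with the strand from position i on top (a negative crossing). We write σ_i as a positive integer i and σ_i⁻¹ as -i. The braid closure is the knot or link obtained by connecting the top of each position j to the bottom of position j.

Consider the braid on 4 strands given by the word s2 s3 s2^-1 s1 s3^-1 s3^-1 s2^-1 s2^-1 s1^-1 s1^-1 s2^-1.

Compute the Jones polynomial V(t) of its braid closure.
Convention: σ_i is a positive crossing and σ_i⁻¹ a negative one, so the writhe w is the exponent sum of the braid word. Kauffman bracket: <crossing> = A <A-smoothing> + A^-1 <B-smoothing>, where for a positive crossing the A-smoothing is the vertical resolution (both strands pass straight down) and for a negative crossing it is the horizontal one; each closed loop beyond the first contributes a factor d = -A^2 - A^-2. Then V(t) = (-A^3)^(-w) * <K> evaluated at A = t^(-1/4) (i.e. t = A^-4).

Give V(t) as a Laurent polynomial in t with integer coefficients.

t^-1 - t^-2 + 2*t^-3 - 2*t^-4 + 2*t^-5 - t^-6 + t^-7 - t^-8

Derivation:
The presented braid s2 s3 s2^-1 s1 s3^-1 s3^-1 s2^-1 s2^-1 s1^-1 s1^-1 s2^-1 on 4 strands reduces by inverse Markov moves (closure unchanged at each step):
  Deconjugate: the word is γ·β·γ⁻¹ with γ = s2 (prefix) and γ⁻¹ = s2^-1 (suffix); strip both.
Reduced to β = s3 s2^-1 s1 s3^-1 s3^-1 s2^-1 s2^-1 s1^-1 s1^-1 on 4 strands, 9 crossings.
Compute on β:
Braid: s3 s2^-1 s1 s3^-1 s3^-1 s2^-1 s2^-1 s1^-1 s1^-1 on 4 strands, 9 crossings.
Writhe w = (#positive) - (#negative) = 2 - 7 = -5.
State-sum expansion of <K>. There are 2^9 = 512 states.
Smooth each crossing (0=||, 1=⌣⌢); contribution A^(Σ sign_k(1-2s_k)) * d^(L-1).
Tabulate the states by total A-exponent and number of loops L (A-exp: L × count):
  A^9: L=5 ×1
  A^7: L=4 ×9
  A^5: L=3 ×31, L=5 ×5
  A^3: L=2 ×48, L=4 ×35, L=6 ×1
  A^1: L=1 ×28, L=3 ×86, L=5 ×12
  A^-1: L=2 ×82, L=4 ×43, L=6 ×1
  A^-3: L=1 ×20, L=3 ×58, L=5 ×6
  A^-5: L=2 ×25, L=4 ×11
  A^-7: L=1 ×3, L=3 ×6
  A^-9: L=2 ×1
Each group contributes A^e * Σ count * d^(L-1):
Powers of d = -A^2 - A^-2: d^2 = A^4 + 2 + A^-4; d^3 = -A^6 - 3*A^2 - 3*A^-2 - A^-6; d^4 = A^8 + 4*A^4 + 6 + 4*A^-4 + A^-8; d^5 = -A^10 - 5*A^6 - 10*A^2 - 10*A^-2 - 5*A^-6 - A^-10.
  A^9 * (d^4) = A^17 + 4*A^13 + 6*A^9 + 4*A^5 + A
  A^7 * (9*d^3) = -9*A^13 - 27*A^9 - 27*A^5 - 9*A
  A^5 * (31*d^2 + 5*d^4) = 5*A^13 + 51*A^9 + 92*A^5 + 51*A + 5*A^-3
  A^3 * (48*d + 35*d^3 + d^5) = -A^13 - 40*A^9 - 163*A^5 - 163*A - 40*A^-3 - A^-7
  A^1 * (28 + 86*d^2 + 12*d^4) = 12*A^9 + 134*A^5 + 272*A + 134*A^-3 + 12*A^-7
  A^-1 * (82*d + 43*d^3 + d^5) = -A^9 - 48*A^5 - 221*A - 221*A^-3 - 48*A^-7 - A^-11
  A^-3 * (20 + 58*d^2 + 6*d^4) = 6*A^5 + 82*A + 172*A^-3 + 82*A^-7 + 6*A^-11
  A^-5 * (25*d + 11*d^3) = -11*A - 58*A^-3 - 58*A^-7 - 11*A^-11
  A^-7 * (3 + 6*d^2) = 6*A^-3 + 15*A^-7 + 6*A^-11
  A^-9 * (d) = -A^-7 - A^-11
Summing the groups: <K> = A^17 - A^13 + A^9 - 2*A^5 + 2*A - 2*A^-3 + A^-7 - A^-11
Normalise by the writhe: (-A^3)^(-w) = (-A^3)^(5) = -A^15, so f(A) = -A^15 * <K> = -A^32 + A^28 - A^24 + 2*A^20 - 2*A^16 + 2*A^12 - A^8 + A^4.
Substitute A = t^(-1/4), i.e. A^e → t^(-e/4): V(t) = t^-1 - t^-2 + 2*t^-3 - 2*t^-4 + 2*t^-5 - t^-6 + t^-7 - t^-8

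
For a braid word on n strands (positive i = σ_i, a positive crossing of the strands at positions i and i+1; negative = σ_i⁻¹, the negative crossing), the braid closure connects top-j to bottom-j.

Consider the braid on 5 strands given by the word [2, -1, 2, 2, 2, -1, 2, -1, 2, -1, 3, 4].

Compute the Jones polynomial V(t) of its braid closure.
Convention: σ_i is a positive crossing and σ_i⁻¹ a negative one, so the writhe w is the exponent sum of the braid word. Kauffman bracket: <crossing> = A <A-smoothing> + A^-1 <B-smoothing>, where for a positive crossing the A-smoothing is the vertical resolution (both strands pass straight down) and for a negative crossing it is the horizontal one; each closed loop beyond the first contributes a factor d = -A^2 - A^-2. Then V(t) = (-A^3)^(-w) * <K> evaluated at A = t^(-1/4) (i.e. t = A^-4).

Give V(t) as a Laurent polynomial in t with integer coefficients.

The presented braid s2 s1^-1 s2 s2 s2 s1^-1 s2 s1^-1 s2 s1^-1 s3 s4 on 5 strands reduces by inverse Markov moves (closure unchanged at each step):
  Destabilize: the word has the form β·s4 where s4 occurs only as the final letter (β ∈ B_4); drop it and the last strand → 4 strands.
  Destabilize: the word has the form β·s3 where s3 occurs only as the final letter (β ∈ B_3); drop it and the last strand → 3 strands.
Reduced to β = s2 s1^-1 s2 s2 s2 s1^-1 s2 s1^-1 s2 s1^-1 on 3 strands, 10 crossings.
Compute on β:
Braid: s2 s1^-1 s2 s2 s2 s1^-1 s2 s1^-1 s2 s1^-1 on 3 strands, 10 crossings.
Writhe w = (#positive) - (#negative) = 6 - 4 = 2.
Computing the Kauffman bracket via state sum. There are 2^10 = 1024 states.
For each crossing: s=0 is the vertical smoothing, s=1 horizontal. Crossing k contributes A^(sign_k * (1 - 2*s_k)); loop factor d = -A^2 - A^-2.
Tabulate the states by total A-exponent and number of loops L (A-exp: L × count):
  A^10: L=5 ×1
  A^8: L=4 ×10
  A^6: L=3 ×42, L=5 ×3
  A^4: L=2 ×90, L=4 ×29, L=6 ×1
  A^2: L=1 ×87, L=3 ×110, L=5 ×13
  A^0: L=2 ×179, L=4 ×71, L=6 ×2
  A^-2: L=3 ×187, L=5 ×23
  A^-4: L=4 ×117, L=6 ×3
  A^-6: L=5 ×45
  A^-8: L=6 ×10
  A^-10: L=7 ×1
Each group contributes A^e * Σ count * d^(L-1):
Powers of d = -A^2 - A^-2: d^2 = A^4 + 2 + A^-4; d^3 = -A^6 - 3*A^2 - 3*A^-2 - A^-6; d^4 = A^8 + 4*A^4 + 6 + 4*A^-4 + A^-8; d^5 = -A^10 - 5*A^6 - 10*A^2 - 10*A^-2 - 5*A^-6 - A^-10; d^6 = A^12 + 6*A^8 + 15*A^4 + 20 + 15*A^-4 + 6*A^-8 + A^-12.
  A^10 * (d^4) = A^18 + 4*A^14 + 6*A^10 + 4*A^6 + A^2
  A^8 * (10*d^3) = -10*A^14 - 30*A^10 - 30*A^6 - 10*A^2
  A^6 * (42*d^2 + 3*d^4) = 3*A^14 + 54*A^10 + 102*A^6 + 54*A^2 + 3*A^-2
  A^4 * (90*d + 29*d^3 + d^5) = -A^14 - 34*A^10 - 187*A^6 - 187*A^2 - 34*A^-2 - A^-6
  A^2 * (87 + 110*d^2 + 13*d^4) = 13*A^10 + 162*A^6 + 385*A^2 + 162*A^-2 + 13*A^-6
  A^0 * (179*d + 71*d^3 + 2*d^5) = -2*A^10 - 81*A^6 - 412*A^2 - 412*A^-2 - 81*A^-6 - 2*A^-10
  A^-2 * (187*d^2 + 23*d^4) = 23*A^6 + 279*A^2 + 512*A^-2 + 279*A^-6 + 23*A^-10
  A^-4 * (117*d^3 + 3*d^5) = -3*A^6 - 132*A^2 - 381*A^-2 - 381*A^-6 - 132*A^-10 - 3*A^-14
  A^-6 * (45*d^4) = 45*A^2 + 180*A^-2 + 270*A^-6 + 180*A^-10 + 45*A^-14
  A^-8 * (10*d^5) = -10*A^2 - 50*A^-2 - 100*A^-6 - 100*A^-10 - 50*A^-14 - 10*A^-18
  A^-10 * (d^6) = A^2 + 6*A^-2 + 15*A^-6 + 20*A^-10 + 15*A^-14 + 6*A^-18 + A^-22
Summing the groups: <K> = A^18 - 4*A^14 + 7*A^10 - 10*A^6 + 14*A^2 - 14*A^-2 + 14*A^-6 - 11*A^-10 + 7*A^-14 - 4*A^-18 + A^-22
Normalise by the writhe: (-A^3)^(-w) = (-A^3)^(-2) = A^-6, so f(A) = A^-6 * <K> = A^12 - 4*A^8 + 7*A^4 - 10 + 14*A^-4 - 14*A^-8 + 14*A^-12 - 11*A^-16 + 7*A^-20 - 4*A^-24 + A^-28.
Substitute A = t^(-1/4), i.e. A^e → t^(-e/4): V(t) = t^7 - 4*t^6 + 7*t^5 - 11*t^4 + 14*t^3 - 14*t^2 + 14*t - 10 + 7*t^-1 - 4*t^-2 + t^-3

Answer: t^7 - 4*t^6 + 7*t^5 - 11*t^4 + 14*t^3 - 14*t^2 + 14*t - 10 + 7*t^-1 - 4*t^-2 + t^-3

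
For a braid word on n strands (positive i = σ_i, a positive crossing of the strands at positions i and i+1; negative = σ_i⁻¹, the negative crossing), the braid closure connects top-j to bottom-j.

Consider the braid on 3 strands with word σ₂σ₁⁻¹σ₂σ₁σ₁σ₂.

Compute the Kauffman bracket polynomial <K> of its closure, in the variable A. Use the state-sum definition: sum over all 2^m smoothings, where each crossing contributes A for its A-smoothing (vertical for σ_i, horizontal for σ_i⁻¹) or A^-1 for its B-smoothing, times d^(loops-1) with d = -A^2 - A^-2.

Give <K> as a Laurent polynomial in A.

A^8 - A^4 + 2 - A^-4 + A^-8 - A^-12

Derivation:
Braid: s2 s1^-1 s2 s1 s1 s2 on 3 strands, 6 crossings.
Writhe w = (#positive) - (#negative) = 5 - 1 = 4.
Computing the Kauffman bracket via state sum. There are 2^6 = 64 states.
Each crossing splits two ways (0=vertical, 1=horizontal). The state's weight is A^(#A-smoothings - #B-smoothings) * d^(loops - 1).
Tabulate the states by total A-exponent and number of loops L (A-exp: L × count):
  A^6: L=2 ×1
  A^4: L=1 ×3, L=3 ×3
  A^2: L=2 ×14, L=4 ×1
  A^0: L=1 ×10, L=3 ×10
  A^-2: L=2 ×13, L=4 ×2
  A^-4: L=3 ×6
  A^-6: L=4 ×1
Each group contributes A^e * Σ count * d^(L-1):
Powers of d = -A^2 - A^-2: d^2 = A^4 + 2 + A^-4; d^3 = -A^6 - 3*A^2 - 3*A^-2 - A^-6.
  A^6 * (d) = -A^8 - A^4
  A^4 * (3 + 3*d^2) = 3*A^8 + 9*A^4 + 3
  A^2 * (14*d + d^3) = -A^8 - 17*A^4 - 17 - A^-4
  A^0 * (10 + 10*d^2) = 10*A^4 + 30 + 10*A^-4
  A^-2 * (13*d + 2*d^3) = -2*A^4 - 19 - 19*A^-4 - 2*A^-8
  A^-4 * (6*d^2) = 6 + 12*A^-4 + 6*A^-8
  A^-6 * (d^3) = -1 - 3*A^-4 - 3*A^-8 - A^-12
Summing the groups: <K> = A^8 - A^4 + 2 - A^-4 + A^-8 - A^-12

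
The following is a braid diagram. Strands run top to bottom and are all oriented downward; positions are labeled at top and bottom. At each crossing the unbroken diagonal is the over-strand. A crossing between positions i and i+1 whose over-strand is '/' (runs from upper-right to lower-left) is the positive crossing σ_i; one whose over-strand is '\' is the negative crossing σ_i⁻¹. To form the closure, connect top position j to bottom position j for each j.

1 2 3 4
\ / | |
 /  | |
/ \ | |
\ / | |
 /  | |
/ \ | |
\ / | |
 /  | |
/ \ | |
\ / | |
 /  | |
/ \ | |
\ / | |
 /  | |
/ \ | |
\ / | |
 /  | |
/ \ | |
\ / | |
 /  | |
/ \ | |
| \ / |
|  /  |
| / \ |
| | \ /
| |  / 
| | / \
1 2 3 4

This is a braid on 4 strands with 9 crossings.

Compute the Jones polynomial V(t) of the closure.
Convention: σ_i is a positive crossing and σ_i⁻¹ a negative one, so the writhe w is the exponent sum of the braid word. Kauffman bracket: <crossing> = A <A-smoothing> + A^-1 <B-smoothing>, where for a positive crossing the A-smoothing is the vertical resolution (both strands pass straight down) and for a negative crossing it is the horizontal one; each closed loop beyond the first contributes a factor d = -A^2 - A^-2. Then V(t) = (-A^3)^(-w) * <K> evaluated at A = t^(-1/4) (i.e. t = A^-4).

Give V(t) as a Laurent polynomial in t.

-t^10 + t^9 - t^8 + t^7 - t^6 + t^5 + t^3

Derivation:
Reading the diagram top to bottom ('/'-over between positions i,i+1 = s_i, '\'-over = s_i^-1): braid word = s1 s1 s1 s1 s1 s1 s1 s2 s3.
The presented braid s1 s1 s1 s1 s1 s1 s1 s2 s3 on 4 strands reduces by inverse Markov moves (closure unchanged at each step):
  Destabilize: the word has the form β·s3 where s3 occurs only as the final letter (β ∈ B_3); drop it and the last strand → 3 strands.
  Destabilize: the word has the form β·s2 where s2 occurs only as the final letter (β ∈ B_2); drop it and the last strand → 2 strands.
Reduced to β = s1 s1 s1 s1 s1 s1 s1 on 2 strands, 7 crossings.
Compute on β:
Braid: s1 s1 s1 s1 s1 s1 s1 on 2 strands, 7 crossings.
Writhe w = (#positive) - (#negative) = 7 - 0 = 7.
State-sum expansion of <K>. There are 2^7 = 128 states.
Smooth each crossing (0=||, 1=⌣⌢); contribution A^(Σ sign_k(1-2s_k)) * d^(L-1).
Tabulate the states by total A-exponent and number of loops L (A-exp: L × count):
  A^7: L=2 ×1
  A^5: L=1 ×7
  A^3: L=2 ×21
  A^1: L=3 ×35
  A^-1: L=4 ×35
  A^-3: L=5 ×21
  A^-5: L=6 ×7
  A^-7: L=7 ×1
Each group contributes A^e * Σ count * d^(L-1):
Powers of d = -A^2 - A^-2: d^2 = A^4 + 2 + A^-4; d^3 = -A^6 - 3*A^2 - 3*A^-2 - A^-6; d^4 = A^8 + 4*A^4 + 6 + 4*A^-4 + A^-8; d^5 = -A^10 - 5*A^6 - 10*A^2 - 10*A^-2 - 5*A^-6 - A^-10; d^6 = A^12 + 6*A^8 + 15*A^4 + 20 + 15*A^-4 + 6*A^-8 + A^-12.
  A^7 * (d) = -A^9 - A^5
  A^5 * (7) = 7*A^5
  A^3 * (21*d) = -21*A^5 - 21*A
  A^1 * (35*d^2) = 35*A^5 + 70*A + 35*A^-3
  A^-1 * (35*d^3) = -35*A^5 - 105*A - 105*A^-3 - 35*A^-7
  A^-3 * (21*d^4) = 21*A^5 + 84*A + 126*A^-3 + 84*A^-7 + 21*A^-11
  A^-5 * (7*d^5) = -7*A^5 - 35*A - 70*A^-3 - 70*A^-7 - 35*A^-11 - 7*A^-15
  A^-7 * (d^6) = A^5 + 6*A + 15*A^-3 + 20*A^-7 + 15*A^-11 + 6*A^-15 + A^-19
Summing the groups: <K> = -A^9 - A + A^-3 - A^-7 + A^-11 - A^-15 + A^-19
Normalise by the writhe: (-A^3)^(-w) = (-A^3)^(-7) = -A^-21, so f(A) = -A^-21 * <K> = A^-12 + A^-20 - A^-24 + A^-28 - A^-32 + A^-36 - A^-40.
Substitute A = t^(-1/4), i.e. A^e → t^(-e/4): V(t) = -t^10 + t^9 - t^8 + t^7 - t^6 + t^5 + t^3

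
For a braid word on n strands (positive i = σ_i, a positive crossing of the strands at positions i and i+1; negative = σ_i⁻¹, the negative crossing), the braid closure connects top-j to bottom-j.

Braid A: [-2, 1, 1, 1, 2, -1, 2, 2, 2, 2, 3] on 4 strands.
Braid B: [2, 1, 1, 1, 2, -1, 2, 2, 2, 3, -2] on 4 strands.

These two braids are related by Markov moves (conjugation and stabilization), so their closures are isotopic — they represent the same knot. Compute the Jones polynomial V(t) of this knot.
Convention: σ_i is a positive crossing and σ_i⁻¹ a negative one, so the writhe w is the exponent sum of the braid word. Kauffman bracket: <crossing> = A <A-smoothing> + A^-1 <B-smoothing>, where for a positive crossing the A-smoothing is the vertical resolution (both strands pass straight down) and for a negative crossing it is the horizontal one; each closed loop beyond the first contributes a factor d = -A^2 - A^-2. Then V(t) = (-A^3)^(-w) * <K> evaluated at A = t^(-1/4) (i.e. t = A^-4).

-t^9 + 2*t^8 - 3*t^7 + 3*t^6 - 3*t^5 + 3*t^4 - t^3 + t^2

Derivation:
Markov-equivalent braids have isotopic closures, hence identical knot invariants. Strip the Markov moves from each word to reach a common short braid β, then compute V(t) once on β.
Braid A: s2^-1 s1 s1 s1 s2 s1^-1 s2 s2 s2 s2 s3 on 4 strands reduces by inverse Markov moves (closure unchanged at each step):
  Destabilize: the word has the form β·s3 where s3 occurs only as the final letter (β ∈ B_3); drop it and the last strand → 3 strands.
  Deconjugate: the word is γ·β·γ⁻¹ with γ = s2^-1 (prefix) and γ⁻¹ = s2 (suffix); strip both.
Reduced to β = s1 s1 s1 s2 s1^-1 s2 s2 s2 on 3 strands, 8 crossings.
Braid B: s2 s1 s1 s1 s2 s1^-1 s2 s2 s2 s3 s2^-1 on 4 strands reduces by inverse Markov moves (closure unchanged at each step):
  Deconjugate: the word is γ·β·γ⁻¹ with γ = s2 (prefix) and γ⁻¹ = s2^-1 (suffix); strip both.
  Destabilize: the word has the form β·s3 where s3 occurs only as the final letter (β ∈ B_3); drop it and the last strand → 3 strands.
Reduced to β = s1 s1 s1 s2 s1^-1 s2 s2 s2 on 3 strands, 8 crossings.
Both give the same β = s1 s1 s1 s2 s1^-1 s2 s2 s2 on 3 strands, so one state sum suffices:
Braid: s1 s1 s1 s2 s1^-1 s2 s2 s2 on 3 strands, 8 crossings.
Writhe w = (#positive) - (#negative) = 7 - 1 = 6.
Enumerate smoothing states for the bracket polynomial. There are 2^8 = 256 states.
Each crossing splits two ways (0=vertical, 1=horizontal). The state's weight is A^(#A-smoothings - #B-smoothings) * d^(loops - 1).
Tabulate the states by total A-exponent and number of loops L (A-exp: L × count):
  A^8: L=2 ×1
  A^6: L=1 ×4, L=3 ×4
  A^4: L=2 ×25, L=4 ×3
  A^2: L=1 ×21, L=3 ×34, L=5 ×1
  A^0: L=2 ×48, L=4 ×22
  A^-2: L=3 ×49, L=5 ×7
  A^-4: L=4 ×27, L=6 ×1
  A^-6: L=5 ×8
  A^-8: L=6 ×1
Each group contributes A^e * Σ count * d^(L-1):
Powers of d = -A^2 - A^-2: d^2 = A^4 + 2 + A^-4; d^3 = -A^6 - 3*A^2 - 3*A^-2 - A^-6; d^4 = A^8 + 4*A^4 + 6 + 4*A^-4 + A^-8; d^5 = -A^10 - 5*A^6 - 10*A^2 - 10*A^-2 - 5*A^-6 - A^-10.
  A^8 * (d) = -A^10 - A^6
  A^6 * (4 + 4*d^2) = 4*A^10 + 12*A^6 + 4*A^2
  A^4 * (25*d + 3*d^3) = -3*A^10 - 34*A^6 - 34*A^2 - 3*A^-2
  A^2 * (21 + 34*d^2 + d^4) = A^10 + 38*A^6 + 95*A^2 + 38*A^-2 + A^-6
  A^0 * (48*d + 22*d^3) = -22*A^6 - 114*A^2 - 114*A^-2 - 22*A^-6
  A^-2 * (49*d^2 + 7*d^4) = 7*A^6 + 77*A^2 + 140*A^-2 + 77*A^-6 + 7*A^-10
  A^-4 * (27*d^3 + d^5) = -A^6 - 32*A^2 - 91*A^-2 - 91*A^-6 - 32*A^-10 - A^-14
  A^-6 * (8*d^4) = 8*A^2 + 32*A^-2 + 48*A^-6 + 32*A^-10 + 8*A^-14
  A^-8 * (d^5) = -A^2 - 5*A^-2 - 10*A^-6 - 10*A^-10 - 5*A^-14 - A^-18
Summing the groups: <K> = A^10 - A^6 + 3*A^2 - 3*A^-2 + 3*A^-6 - 3*A^-10 + 2*A^-14 - A^-18
Normalise by the writhe: (-A^3)^(-w) = (-A^3)^(-6) = A^-18, so f(A) = A^-18 * <K> = A^-8 - A^-12 + 3*A^-16 - 3*A^-20 + 3*A^-24 - 3*A^-28 + 2*A^-32 - A^-36.
Substitute A = t^(-1/4), i.e. A^e → t^(-e/4): V(t) = -t^9 + 2*t^8 - 3*t^7 + 3*t^6 - 3*t^5 + 3*t^4 - t^3 + t^2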